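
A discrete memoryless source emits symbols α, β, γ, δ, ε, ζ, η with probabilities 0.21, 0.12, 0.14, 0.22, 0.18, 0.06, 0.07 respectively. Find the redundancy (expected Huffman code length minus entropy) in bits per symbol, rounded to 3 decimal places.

Entropy H = −Σ p log₂ p ≈ 2.6750 bits.
Huffman merges: 3/50+7/100→13/100; 3/25+13/100→1/4; 7/50+9/50→8/25; 21/100+11/50→43/100; 1/4+8/25→57/100; 43/100+57/100→1. L = 27/10 ≈ 2.7000.
L − H = 2.7000 − 2.6750 = 0.025 bits.

0.025 bits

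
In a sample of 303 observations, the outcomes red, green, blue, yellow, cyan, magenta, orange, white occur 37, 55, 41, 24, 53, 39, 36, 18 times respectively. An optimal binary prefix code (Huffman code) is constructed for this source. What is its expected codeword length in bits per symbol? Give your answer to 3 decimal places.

2.957 bits/symbol

Probabilities are the counts divided by 303.
Repeatedly combine the two least-probable nodes; the expected code length is the sum of the merged weights.
merge 6/101 + 8/101 → 14/101
merge 12/101 + 37/303 → 73/303
merge 13/101 + 41/303 → 80/303
merge 14/101 + 53/303 → 95/303
merge 55/303 + 73/303 → 128/303
merge 80/303 + 95/303 → 175/303
merge 128/303 + 175/303 → 1
L = 14/101 + 73/303 + 80/303 + 95/303 + 128/303 + 175/303 + 1 = 896/303 ≈ 2.957 bits/symbol.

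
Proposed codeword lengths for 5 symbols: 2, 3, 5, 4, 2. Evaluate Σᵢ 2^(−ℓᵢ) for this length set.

With common denominator 2^5 = 32: Σ 2^(−ℓᵢ) = 8/32 + 4/32 + 1/32 + 2/32 + 8/32 = 23/32 = 0.71875.

0.71875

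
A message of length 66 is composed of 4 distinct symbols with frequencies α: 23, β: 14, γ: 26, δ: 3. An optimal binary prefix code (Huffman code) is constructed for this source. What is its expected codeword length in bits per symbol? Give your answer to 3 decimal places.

1.864 bits/symbol

Probabilities are the counts divided by 66.
Repeatedly combine the two least-probable nodes; the expected code length is the sum of the merged weights.
merge 1/22 + 7/33 → 17/66
merge 17/66 + 23/66 → 20/33
merge 13/33 + 20/33 → 1
L = 17/66 + 20/33 + 1 = 41/22 ≈ 1.864 bits/symbol.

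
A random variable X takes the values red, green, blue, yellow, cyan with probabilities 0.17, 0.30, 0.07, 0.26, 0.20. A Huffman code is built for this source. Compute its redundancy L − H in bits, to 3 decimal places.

0.046 bits

Entropy H = −Σ p log₂ p ≈ 2.1939 bits.
Huffman merges: 7/100+17/100→6/25; 1/5+6/25→11/25; 13/50+3/10→14/25; 11/25+14/25→1. L = 56/25 ≈ 2.2400.
L − H = 2.2400 − 2.1939 = 0.046 bits.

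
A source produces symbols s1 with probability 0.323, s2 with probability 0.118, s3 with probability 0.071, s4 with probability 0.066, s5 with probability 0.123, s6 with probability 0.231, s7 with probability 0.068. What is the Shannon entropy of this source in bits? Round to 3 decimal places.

H = −Σ pᵢ log₂ pᵢ.
−0.323·log₂(0.323) = 0.5266
−0.118·log₂(0.118) = 0.3638
−0.071·log₂(0.071) = 0.2709
−0.066·log₂(0.066) = 0.2588
−0.123·log₂(0.123) = 0.3719
−0.231·log₂(0.231) = 0.4883
−0.068·log₂(0.068) = 0.2637
Sum ≈ 2.5441 → 2.544 bits.

2.544 bits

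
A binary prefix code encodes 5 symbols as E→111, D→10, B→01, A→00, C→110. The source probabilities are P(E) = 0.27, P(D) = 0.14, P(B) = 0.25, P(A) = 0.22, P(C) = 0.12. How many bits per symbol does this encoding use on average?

2.39 bits/symbol

L̄ = Σ pᵢ·ℓᵢ = 0.27·3 + 0.14·2 + 0.25·2 + 0.22·2 + 0.12·3 = 2.39 bits/symbol.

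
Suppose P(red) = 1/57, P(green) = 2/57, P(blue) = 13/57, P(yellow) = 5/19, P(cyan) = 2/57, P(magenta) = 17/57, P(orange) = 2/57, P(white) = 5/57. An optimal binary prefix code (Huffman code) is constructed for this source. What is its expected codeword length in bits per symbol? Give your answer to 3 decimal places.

Repeatedly combine the two least-probable nodes; the expected code length is the sum of the merged weights.
merge 1/57 + 2/57 → 1/19
merge 2/57 + 2/57 → 4/57
merge 1/19 + 4/57 → 7/57
merge 5/57 + 7/57 → 4/19
merge 4/19 + 13/57 → 25/57
merge 5/19 + 17/57 → 32/57
merge 25/57 + 32/57 → 1
L = 1/19 + 4/57 + 7/57 + 4/19 + 25/57 + 32/57 + 1 = 140/57 ≈ 2.456 bits/symbol.

2.456 bits/symbol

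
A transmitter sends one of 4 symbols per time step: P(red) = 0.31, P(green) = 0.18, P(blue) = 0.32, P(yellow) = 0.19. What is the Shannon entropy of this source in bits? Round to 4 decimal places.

H = −Σ pᵢ log₂ pᵢ.
−0.31·log₂(0.31) = 0.5238
−0.18·log₂(0.18) = 0.4453
−0.32·log₂(0.32) = 0.5260
−0.19·log₂(0.19) = 0.4552
Sum ≈ 1.9504 → 1.9504 bits.

1.9504 bits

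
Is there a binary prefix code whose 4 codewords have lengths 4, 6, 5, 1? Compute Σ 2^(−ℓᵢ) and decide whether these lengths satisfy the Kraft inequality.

With common denominator 2^6 = 64: Σ 2^(−ℓᵢ) = 4/64 + 1/64 + 2/64 + 32/64 = 39/64 = 0.609375.
Kraft's inequality requires Σ ≤ 1; here Σ = 0.609375 ≤ 1, so such a prefix code exists.

0.609375; yes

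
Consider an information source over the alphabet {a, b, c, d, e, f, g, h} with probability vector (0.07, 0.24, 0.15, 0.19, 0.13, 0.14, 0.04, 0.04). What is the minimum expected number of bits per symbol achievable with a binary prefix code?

2.8 bits/symbol

Repeatedly combine the two least-probable nodes; the expected code length is the sum of the merged weights.
merge 1/25 + 1/25 → 2/25
merge 7/100 + 2/25 → 3/20
merge 13/100 + 7/50 → 27/100
merge 3/20 + 3/20 → 3/10
merge 19/100 + 6/25 → 43/100
merge 27/100 + 3/10 → 57/100
merge 43/100 + 57/100 → 1
L = 2/25 + 3/20 + 27/100 + 3/10 + 43/100 + 57/100 + 1 = 14/5 = 2.8 bits/symbol.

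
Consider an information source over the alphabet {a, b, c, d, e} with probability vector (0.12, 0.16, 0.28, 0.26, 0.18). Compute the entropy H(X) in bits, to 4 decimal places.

H = −Σ pᵢ log₂ pᵢ.
−0.12·log₂(0.12) = 0.3671
−0.16·log₂(0.16) = 0.4230
−0.28·log₂(0.28) = 0.5142
−0.26·log₂(0.26) = 0.5053
−0.18·log₂(0.18) = 0.4453
Sum ≈ 2.2549 → 2.2549 bits.

2.2549 bits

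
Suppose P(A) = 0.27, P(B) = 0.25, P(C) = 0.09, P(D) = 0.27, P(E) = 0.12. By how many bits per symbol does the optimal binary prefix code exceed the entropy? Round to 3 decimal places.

Entropy H = −Σ p log₂ p ≈ 2.1998 bits.
Huffman merges: 9/100+3/25→21/100; 21/100+1/4→23/50; 27/100+27/100→27/50; 23/50+27/50→1. L = 221/100 ≈ 2.2100.
L − H = 2.2100 − 2.1998 = 0.010 bits.

0.010 bits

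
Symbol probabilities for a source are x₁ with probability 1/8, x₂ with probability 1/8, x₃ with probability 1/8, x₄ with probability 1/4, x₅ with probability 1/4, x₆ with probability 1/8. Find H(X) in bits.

Each probability is a power of 1/2, so log₂(1/p) is an integer.
H = Σ p·log₂(1/p) = 1/8·3 + 1/8·3 + 1/8·3 + 1/4·2 + 1/4·2 + 1/8·3 = 2.5 bits.

2.5 bits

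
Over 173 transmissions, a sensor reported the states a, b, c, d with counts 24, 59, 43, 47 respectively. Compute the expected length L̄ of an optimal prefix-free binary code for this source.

Probabilities are the counts divided by 173.
Repeatedly combine the two least-probable nodes; the expected code length is the sum of the merged weights.
merge 24/173 + 43/173 → 67/173
merge 47/173 + 59/173 → 106/173
merge 67/173 + 106/173 → 1
L = 67/173 + 106/173 + 1 = 2 bits/symbol.

2 bits/symbol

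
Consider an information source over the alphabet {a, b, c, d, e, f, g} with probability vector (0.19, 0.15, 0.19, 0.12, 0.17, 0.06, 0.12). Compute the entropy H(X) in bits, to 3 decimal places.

2.733 bits

H = −Σ pᵢ log₂ pᵢ.
−0.19·log₂(0.19) = 0.4552
−0.15·log₂(0.15) = 0.4105
−0.19·log₂(0.19) = 0.4552
−0.12·log₂(0.12) = 0.3671
−0.17·log₂(0.17) = 0.4346
−0.06·log₂(0.06) = 0.2435
−0.12·log₂(0.12) = 0.3671
Sum ≈ 2.7333 → 2.733 bits.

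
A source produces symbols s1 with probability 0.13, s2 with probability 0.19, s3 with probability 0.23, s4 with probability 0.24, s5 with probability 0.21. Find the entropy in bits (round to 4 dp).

H = −Σ pᵢ log₂ pᵢ.
−0.13·log₂(0.13) = 0.3826
−0.19·log₂(0.19) = 0.4552
−0.23·log₂(0.23) = 0.4877
−0.24·log₂(0.24) = 0.4941
−0.21·log₂(0.21) = 0.4728
Sum ≈ 2.2925 → 2.2925 bits.

2.2925 bits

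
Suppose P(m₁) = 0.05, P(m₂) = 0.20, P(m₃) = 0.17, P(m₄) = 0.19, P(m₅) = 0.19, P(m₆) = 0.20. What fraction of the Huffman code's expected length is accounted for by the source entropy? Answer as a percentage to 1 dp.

95.8%

Entropy H = −Σ p log₂ p ≈ 2.4899 bits.
Huffman merges: 1/20+17/100→11/50; 19/100+19/100→19/50; 1/5+1/5→2/5; 11/50+19/50→3/5; 2/5+3/5→1. L = 13/5 ≈ 2.6000.
Efficiency = H/L = 2.4899/2.6000 = 95.8%.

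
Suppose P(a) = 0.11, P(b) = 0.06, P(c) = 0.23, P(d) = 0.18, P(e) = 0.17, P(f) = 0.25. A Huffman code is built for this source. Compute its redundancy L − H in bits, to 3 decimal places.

Entropy H = −Σ p log₂ p ≈ 2.4614 bits.
Huffman merges: 3/50+11/100→17/100; 17/100+17/100→17/50; 9/50+23/100→41/100; 1/4+17/50→59/100; 41/100+59/100→1. L = 251/100 ≈ 2.5100.
L − H = 2.5100 − 2.4614 = 0.049 bits.

0.049 bits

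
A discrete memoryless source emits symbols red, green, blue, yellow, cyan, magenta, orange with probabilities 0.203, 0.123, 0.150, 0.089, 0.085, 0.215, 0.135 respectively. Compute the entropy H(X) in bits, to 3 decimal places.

2.729 bits

H = −Σ pᵢ log₂ pᵢ.
−0.203·log₂(0.203) = 0.4670
−0.123·log₂(0.123) = 0.3719
−0.150·log₂(0.150) = 0.4105
−0.089·log₂(0.089) = 0.3106
−0.085·log₂(0.085) = 0.3023
−0.215·log₂(0.215) = 0.4768
−0.135·log₂(0.135) = 0.3900
Sum ≈ 2.7291 → 2.729 bits.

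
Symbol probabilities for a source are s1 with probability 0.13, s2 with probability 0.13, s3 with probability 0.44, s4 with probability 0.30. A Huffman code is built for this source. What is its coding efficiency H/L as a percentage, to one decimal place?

99.3%

Entropy H = −Σ p log₂ p ≈ 1.8075 bits.
Huffman merges: 13/100+13/100→13/50; 13/50+3/10→14/25; 11/25+14/25→1. L = 91/50 ≈ 1.8200.
Efficiency = H/L = 1.8075/1.8200 = 99.3%.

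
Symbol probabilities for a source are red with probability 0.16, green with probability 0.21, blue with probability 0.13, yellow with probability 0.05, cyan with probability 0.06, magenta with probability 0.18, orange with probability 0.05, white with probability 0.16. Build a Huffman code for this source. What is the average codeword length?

2.87 bits/symbol

Repeatedly combine the two least-probable nodes; the expected code length is the sum of the merged weights.
merge 1/20 + 1/20 → 1/10
merge 3/50 + 1/10 → 4/25
merge 13/100 + 4/25 → 29/100
merge 4/25 + 4/25 → 8/25
merge 9/50 + 21/100 → 39/100
merge 29/100 + 8/25 → 61/100
merge 39/100 + 61/100 → 1
L = 1/10 + 4/25 + 29/100 + 8/25 + 39/100 + 61/100 + 1 = 287/100 = 2.87 bits/symbol.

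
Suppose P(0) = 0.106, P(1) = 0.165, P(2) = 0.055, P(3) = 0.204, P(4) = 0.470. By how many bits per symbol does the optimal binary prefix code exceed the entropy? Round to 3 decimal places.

0.035 bits

Entropy H = −Σ p log₂ p ≈ 1.9821 bits.
Huffman merges: 11/200+53/500→161/1000; 161/1000+33/200→163/500; 51/250+163/500→53/100; 47/100+53/100→1. L = 2017/1000 ≈ 2.0170.
L − H = 2.0170 − 1.9821 = 0.035 bits.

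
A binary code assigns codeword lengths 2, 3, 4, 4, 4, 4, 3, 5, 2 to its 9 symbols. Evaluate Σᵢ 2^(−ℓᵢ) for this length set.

1.03125

With common denominator 2^5 = 32: Σ 2^(−ℓᵢ) = 8/32 + 4/32 + 2/32 + 2/32 + 2/32 + 2/32 + 4/32 + 1/32 + 8/32 = 33/32 = 1.03125.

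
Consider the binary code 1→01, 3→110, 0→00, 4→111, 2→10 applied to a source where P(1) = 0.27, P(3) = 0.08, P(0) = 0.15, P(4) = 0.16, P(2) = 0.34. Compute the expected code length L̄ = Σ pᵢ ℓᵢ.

2.24 bits/symbol

L̄ = Σ pᵢ·ℓᵢ = 0.27·2 + 0.08·3 + 0.15·2 + 0.16·3 + 0.34·2 = 2.24 bits/symbol.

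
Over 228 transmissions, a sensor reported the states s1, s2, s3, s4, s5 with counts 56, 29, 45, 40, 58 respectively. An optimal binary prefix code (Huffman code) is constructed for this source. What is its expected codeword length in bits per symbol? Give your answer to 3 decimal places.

Probabilities are the counts divided by 228.
Repeatedly combine the two least-probable nodes; the expected code length is the sum of the merged weights.
merge 29/228 + 10/57 → 23/76
merge 15/76 + 14/57 → 101/228
merge 29/114 + 23/76 → 127/228
merge 101/228 + 127/228 → 1
L = 23/76 + 101/228 + 127/228 + 1 = 175/76 ≈ 2.303 bits/symbol.

2.303 bits/symbol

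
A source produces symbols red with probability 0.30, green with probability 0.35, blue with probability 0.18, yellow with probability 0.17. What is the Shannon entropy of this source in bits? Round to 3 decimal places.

1.931 bits

H = −Σ pᵢ log₂ pᵢ.
−0.30·log₂(0.30) = 0.5211
−0.35·log₂(0.35) = 0.5301
−0.18·log₂(0.18) = 0.4453
−0.17·log₂(0.17) = 0.4346
Sum ≈ 1.9311 → 1.931 bits.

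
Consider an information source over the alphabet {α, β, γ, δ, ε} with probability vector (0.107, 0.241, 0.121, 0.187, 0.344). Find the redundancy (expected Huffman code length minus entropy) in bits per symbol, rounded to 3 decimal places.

0.038 bits

Entropy H = −Σ p log₂ p ≈ 2.1904 bits.
Huffman merges: 107/1000+121/1000→57/250; 187/1000+57/250→83/200; 241/1000+43/125→117/200; 83/200+117/200→1. L = 557/250 ≈ 2.2280.
L − H = 2.2280 − 2.1904 = 0.038 bits.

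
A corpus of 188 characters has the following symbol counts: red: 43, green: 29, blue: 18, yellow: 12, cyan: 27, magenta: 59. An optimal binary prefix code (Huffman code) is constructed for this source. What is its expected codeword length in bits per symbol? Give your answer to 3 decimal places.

Probabilities are the counts divided by 188.
Repeatedly combine the two least-probable nodes; the expected code length is the sum of the merged weights.
merge 3/47 + 9/94 → 15/94
merge 27/188 + 29/188 → 14/47
merge 15/94 + 43/188 → 73/188
merge 14/47 + 59/188 → 115/188
merge 73/188 + 115/188 → 1
L = 15/94 + 14/47 + 73/188 + 115/188 + 1 = 231/94 ≈ 2.457 bits/symbol.

2.457 bits/symbol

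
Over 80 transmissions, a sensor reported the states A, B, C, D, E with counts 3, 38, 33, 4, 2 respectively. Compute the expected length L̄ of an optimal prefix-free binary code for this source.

Probabilities are the counts divided by 80.
Repeatedly combine the two least-probable nodes; the expected code length is the sum of the merged weights.
merge 1/40 + 3/80 → 1/16
merge 1/20 + 1/16 → 9/80
merge 9/80 + 33/80 → 21/40
merge 19/40 + 21/40 → 1
L = 1/16 + 9/80 + 21/40 + 1 = 17/10 = 1.7 bits/symbol.

1.7 bits/symbol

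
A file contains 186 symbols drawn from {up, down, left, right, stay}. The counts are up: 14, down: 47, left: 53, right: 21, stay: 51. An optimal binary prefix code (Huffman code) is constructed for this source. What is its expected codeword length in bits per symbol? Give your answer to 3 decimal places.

2.188 bits/symbol

Probabilities are the counts divided by 186.
Repeatedly combine the two least-probable nodes; the expected code length is the sum of the merged weights.
merge 7/93 + 7/62 → 35/186
merge 35/186 + 47/186 → 41/93
merge 17/62 + 53/186 → 52/93
merge 41/93 + 52/93 → 1
L = 35/186 + 41/93 + 52/93 + 1 = 407/186 ≈ 2.188 bits/symbol.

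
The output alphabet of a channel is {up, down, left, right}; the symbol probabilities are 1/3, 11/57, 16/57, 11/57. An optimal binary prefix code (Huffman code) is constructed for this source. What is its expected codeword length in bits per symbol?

Repeatedly combine the two least-probable nodes; the expected code length is the sum of the merged weights.
merge 11/57 + 11/57 → 22/57
merge 16/57 + 1/3 → 35/57
merge 22/57 + 35/57 → 1
L = 22/57 + 35/57 + 1 = 2 bits/symbol.

2 bits/symbol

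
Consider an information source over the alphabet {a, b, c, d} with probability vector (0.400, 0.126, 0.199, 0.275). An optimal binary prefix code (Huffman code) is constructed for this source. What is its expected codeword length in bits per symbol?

1.925 bits/symbol

Repeatedly combine the two least-probable nodes; the expected code length is the sum of the merged weights.
merge 63/500 + 199/1000 → 13/40
merge 11/40 + 13/40 → 3/5
merge 2/5 + 3/5 → 1
L = 13/40 + 3/5 + 1 = 77/40 = 1.925 bits/symbol.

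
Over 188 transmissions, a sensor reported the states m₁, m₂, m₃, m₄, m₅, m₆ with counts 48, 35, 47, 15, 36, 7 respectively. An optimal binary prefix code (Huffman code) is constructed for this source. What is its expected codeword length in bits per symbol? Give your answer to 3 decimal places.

2.420 bits/symbol

Probabilities are the counts divided by 188.
Repeatedly combine the two least-probable nodes; the expected code length is the sum of the merged weights.
merge 7/188 + 15/188 → 11/94
merge 11/94 + 35/188 → 57/188
merge 9/47 + 1/4 → 83/188
merge 12/47 + 57/188 → 105/188
merge 83/188 + 105/188 → 1
L = 11/94 + 57/188 + 83/188 + 105/188 + 1 = 455/188 ≈ 2.420 bits/symbol.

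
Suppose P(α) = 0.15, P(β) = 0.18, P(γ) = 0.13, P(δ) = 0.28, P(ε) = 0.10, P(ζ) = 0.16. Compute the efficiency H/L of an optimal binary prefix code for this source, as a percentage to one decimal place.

98.7%

Entropy H = −Σ p log₂ p ≈ 2.5079 bits.
Huffman merges: 1/10+13/100→23/100; 3/20+4/25→31/100; 9/50+23/100→41/100; 7/25+31/100→59/100; 41/100+59/100→1. L = 127/50 ≈ 2.5400.
Efficiency = H/L = 2.5079/2.5400 = 98.7%.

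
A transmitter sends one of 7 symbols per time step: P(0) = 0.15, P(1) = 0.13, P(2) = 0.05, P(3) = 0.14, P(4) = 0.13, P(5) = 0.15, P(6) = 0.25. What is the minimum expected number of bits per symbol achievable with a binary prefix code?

Repeatedly combine the two least-probable nodes; the expected code length is the sum of the merged weights.
merge 1/20 + 13/100 → 9/50
merge 13/100 + 7/50 → 27/100
merge 3/20 + 3/20 → 3/10
merge 9/50 + 1/4 → 43/100
merge 27/100 + 3/10 → 57/100
merge 43/100 + 57/100 → 1
L = 9/50 + 27/100 + 3/10 + 43/100 + 57/100 + 1 = 11/4 = 2.75 bits/symbol.

2.75 bits/symbol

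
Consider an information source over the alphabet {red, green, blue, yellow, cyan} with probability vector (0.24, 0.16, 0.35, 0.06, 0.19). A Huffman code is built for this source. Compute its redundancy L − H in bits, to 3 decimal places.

Entropy H = −Σ p log₂ p ≈ 2.1460 bits.
Huffman merges: 3/50+4/25→11/50; 19/100+11/50→41/100; 6/25+7/20→59/100; 41/100+59/100→1. L = 111/50 ≈ 2.2200.
L − H = 2.2200 − 2.1460 = 0.074 bits.

0.074 bits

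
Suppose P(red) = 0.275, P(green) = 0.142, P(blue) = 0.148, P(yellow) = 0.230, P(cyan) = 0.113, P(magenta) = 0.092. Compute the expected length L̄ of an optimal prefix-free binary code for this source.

2.495 bits/symbol

Repeatedly combine the two least-probable nodes; the expected code length is the sum of the merged weights.
merge 23/250 + 113/1000 → 41/200
merge 71/500 + 37/250 → 29/100
merge 41/200 + 23/100 → 87/200
merge 11/40 + 29/100 → 113/200
merge 87/200 + 113/200 → 1
L = 41/200 + 29/100 + 87/200 + 113/200 + 1 = 499/200 = 2.495 bits/symbol.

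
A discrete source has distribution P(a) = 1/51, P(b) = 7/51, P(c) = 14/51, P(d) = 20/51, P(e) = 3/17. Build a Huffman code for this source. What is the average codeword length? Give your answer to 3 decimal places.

2.098 bits/symbol

Repeatedly combine the two least-probable nodes; the expected code length is the sum of the merged weights.
merge 1/51 + 7/51 → 8/51
merge 8/51 + 3/17 → 1/3
merge 14/51 + 1/3 → 31/51
merge 20/51 + 31/51 → 1
L = 8/51 + 1/3 + 31/51 + 1 = 107/51 ≈ 2.098 bits/symbol.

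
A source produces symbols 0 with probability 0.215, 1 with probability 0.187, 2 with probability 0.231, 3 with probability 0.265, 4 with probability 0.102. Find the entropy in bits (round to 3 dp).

H = −Σ pᵢ log₂ pᵢ.
−0.215·log₂(0.215) = 0.4768
−0.187·log₂(0.187) = 0.4523
−0.231·log₂(0.231) = 0.4883
−0.265·log₂(0.265) = 0.5077
−0.102·log₂(0.102) = 0.3359
Sum ≈ 2.2611 → 2.261 bits.

2.261 bits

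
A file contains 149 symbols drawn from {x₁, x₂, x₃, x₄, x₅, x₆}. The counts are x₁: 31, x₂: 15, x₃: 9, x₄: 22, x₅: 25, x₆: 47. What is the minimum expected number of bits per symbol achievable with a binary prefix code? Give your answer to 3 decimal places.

2.470 bits/symbol

Probabilities are the counts divided by 149.
Repeatedly combine the two least-probable nodes; the expected code length is the sum of the merged weights.
merge 9/149 + 15/149 → 24/149
merge 22/149 + 24/149 → 46/149
merge 25/149 + 31/149 → 56/149
merge 46/149 + 47/149 → 93/149
merge 56/149 + 93/149 → 1
L = 24/149 + 46/149 + 56/149 + 93/149 + 1 = 368/149 ≈ 2.470 bits/symbol.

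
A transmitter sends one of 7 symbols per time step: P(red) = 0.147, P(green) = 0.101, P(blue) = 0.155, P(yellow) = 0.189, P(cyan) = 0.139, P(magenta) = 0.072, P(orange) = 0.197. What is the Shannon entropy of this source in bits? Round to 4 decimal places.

H = −Σ pᵢ log₂ pᵢ.
−0.147·log₂(0.147) = 0.4066
−0.101·log₂(0.101) = 0.3341
−0.155·log₂(0.155) = 0.4169
−0.189·log₂(0.189) = 0.4543
−0.139·log₂(0.139) = 0.3957
−0.072·log₂(0.072) = 0.2733
−0.197·log₂(0.197) = 0.4617
Sum ≈ 2.7426 → 2.7426 bits.

2.7426 bits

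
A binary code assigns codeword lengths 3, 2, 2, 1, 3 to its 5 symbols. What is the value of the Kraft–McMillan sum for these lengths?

With common denominator 2^3 = 8: Σ 2^(−ℓᵢ) = 1/8 + 2/8 + 2/8 + 4/8 + 1/8 = 10/8 = 1.25.

1.25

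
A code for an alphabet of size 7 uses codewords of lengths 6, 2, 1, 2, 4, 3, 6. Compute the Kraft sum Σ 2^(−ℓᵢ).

With common denominator 2^6 = 64: Σ 2^(−ℓᵢ) = 1/64 + 16/64 + 32/64 + 16/64 + 4/64 + 8/64 + 1/64 = 78/64 = 1.21875.

1.21875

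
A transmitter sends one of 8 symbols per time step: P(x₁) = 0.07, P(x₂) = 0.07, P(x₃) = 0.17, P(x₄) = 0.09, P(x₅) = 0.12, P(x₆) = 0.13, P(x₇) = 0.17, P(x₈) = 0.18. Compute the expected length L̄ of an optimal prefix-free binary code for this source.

2.96 bits/symbol

Repeatedly combine the two least-probable nodes; the expected code length is the sum of the merged weights.
merge 7/100 + 7/100 → 7/50
merge 9/100 + 3/25 → 21/100
merge 13/100 + 7/50 → 27/100
merge 17/100 + 17/100 → 17/50
merge 9/50 + 21/100 → 39/100
merge 27/100 + 17/50 → 61/100
merge 39/100 + 61/100 → 1
L = 7/50 + 21/100 + 27/100 + 17/50 + 39/100 + 61/100 + 1 = 74/25 = 2.96 bits/symbol.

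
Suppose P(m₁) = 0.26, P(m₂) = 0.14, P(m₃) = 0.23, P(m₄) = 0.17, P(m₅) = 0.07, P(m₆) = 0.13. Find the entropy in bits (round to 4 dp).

H = −Σ pᵢ log₂ pᵢ.
−0.26·log₂(0.26) = 0.5053
−0.14·log₂(0.14) = 0.3971
−0.23·log₂(0.23) = 0.4877
−0.17·log₂(0.17) = 0.4346
−0.07·log₂(0.07) = 0.2686
−0.13·log₂(0.13) = 0.3826
Sum ≈ 2.4759 → 2.4759 bits.

2.4759 bits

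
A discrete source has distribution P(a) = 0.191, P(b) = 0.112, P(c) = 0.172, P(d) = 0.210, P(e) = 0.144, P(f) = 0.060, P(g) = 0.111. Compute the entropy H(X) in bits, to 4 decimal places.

H = −Σ pᵢ log₂ pᵢ.
−0.191·log₂(0.191) = 0.4562
−0.112·log₂(0.112) = 0.3537
−0.172·log₂(0.172) = 0.4368
−0.210·log₂(0.210) = 0.4728
−0.144·log₂(0.144) = 0.4026
−0.060·log₂(0.060) = 0.2435
−0.111·log₂(0.111) = 0.3520
Sum ≈ 2.7177 → 2.7177 bits.

2.7177 bits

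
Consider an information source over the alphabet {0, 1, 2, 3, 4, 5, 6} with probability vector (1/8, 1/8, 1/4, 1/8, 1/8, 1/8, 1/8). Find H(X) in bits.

2.75 bits

Each probability is a power of 1/2, so log₂(1/p) is an integer.
H = Σ p·log₂(1/p) = 1/8·3 + 1/8·3 + 1/4·2 + 1/8·3 + 1/8·3 + 1/8·3 + 1/8·3 = 2.75 bits.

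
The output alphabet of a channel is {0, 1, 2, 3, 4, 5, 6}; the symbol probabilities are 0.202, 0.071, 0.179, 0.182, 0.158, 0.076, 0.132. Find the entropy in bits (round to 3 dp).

2.717 bits

H = −Σ pᵢ log₂ pᵢ.
−0.202·log₂(0.202) = 0.4661
−0.071·log₂(0.071) = 0.2709
−0.179·log₂(0.179) = 0.4443
−0.182·log₂(0.182) = 0.4474
−0.158·log₂(0.158) = 0.4206
−0.076·log₂(0.076) = 0.2826
−0.132·log₂(0.132) = 0.3856
Sum ≈ 2.7175 → 2.717 bits.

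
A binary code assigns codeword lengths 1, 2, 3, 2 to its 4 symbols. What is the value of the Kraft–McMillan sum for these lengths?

1.125

With common denominator 2^3 = 8: Σ 2^(−ℓᵢ) = 4/8 + 2/8 + 1/8 + 2/8 = 9/8 = 1.125.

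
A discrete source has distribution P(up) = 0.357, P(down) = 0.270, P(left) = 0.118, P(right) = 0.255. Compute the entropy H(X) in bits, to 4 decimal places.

H = −Σ pᵢ log₂ pᵢ.
−0.357·log₂(0.357) = 0.5305
−0.270·log₂(0.270) = 0.5100
−0.118·log₂(0.118) = 0.3638
−0.255·log₂(0.255) = 0.5027
Sum ≈ 1.9071 → 1.9071 bits.

1.9071 bits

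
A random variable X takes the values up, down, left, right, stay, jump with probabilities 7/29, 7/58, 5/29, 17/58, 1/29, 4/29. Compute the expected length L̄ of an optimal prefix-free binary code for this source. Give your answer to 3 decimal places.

Repeatedly combine the two least-probable nodes; the expected code length is the sum of the merged weights.
merge 1/29 + 7/58 → 9/58
merge 4/29 + 9/58 → 17/58
merge 5/29 + 7/29 → 12/29
merge 17/58 + 17/58 → 17/29
merge 12/29 + 17/29 → 1
L = 9/58 + 17/58 + 12/29 + 17/29 + 1 = 71/29 ≈ 2.448 bits/symbol.

2.448 bits/symbol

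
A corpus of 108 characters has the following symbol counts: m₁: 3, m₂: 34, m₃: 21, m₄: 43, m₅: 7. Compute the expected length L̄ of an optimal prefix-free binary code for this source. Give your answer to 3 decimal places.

1.981 bits/symbol

Probabilities are the counts divided by 108.
Repeatedly combine the two least-probable nodes; the expected code length is the sum of the merged weights.
merge 1/36 + 7/108 → 5/54
merge 5/54 + 7/36 → 31/108
merge 31/108 + 17/54 → 65/108
merge 43/108 + 65/108 → 1
L = 5/54 + 31/108 + 65/108 + 1 = 107/54 ≈ 1.981 bits/symbol.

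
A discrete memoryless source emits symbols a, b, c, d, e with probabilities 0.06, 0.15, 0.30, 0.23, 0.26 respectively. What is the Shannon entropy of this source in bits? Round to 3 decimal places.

2.168 bits

H = −Σ pᵢ log₂ pᵢ.
−0.06·log₂(0.06) = 0.2435
−0.15·log₂(0.15) = 0.4105
−0.30·log₂(0.30) = 0.5211
−0.23·log₂(0.23) = 0.4877
−0.26·log₂(0.26) = 0.5053
Sum ≈ 2.1681 → 2.168 bits.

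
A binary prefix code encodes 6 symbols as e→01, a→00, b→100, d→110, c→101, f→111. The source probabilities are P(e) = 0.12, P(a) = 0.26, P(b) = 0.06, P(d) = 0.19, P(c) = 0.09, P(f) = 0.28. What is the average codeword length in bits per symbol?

L̄ = Σ pᵢ·ℓᵢ = 0.12·2 + 0.26·2 + 0.06·3 + 0.19·3 + 0.09·3 + 0.28·3 = 2.62 bits/symbol.

2.62 bits/symbol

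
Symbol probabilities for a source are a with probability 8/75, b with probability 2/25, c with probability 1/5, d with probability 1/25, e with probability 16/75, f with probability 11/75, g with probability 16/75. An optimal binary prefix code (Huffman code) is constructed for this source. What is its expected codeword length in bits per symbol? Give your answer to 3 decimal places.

2.693 bits/symbol

Repeatedly combine the two least-probable nodes; the expected code length is the sum of the merged weights.
merge 1/25 + 2/25 → 3/25
merge 8/75 + 3/25 → 17/75
merge 11/75 + 1/5 → 26/75
merge 16/75 + 16/75 → 32/75
merge 17/75 + 26/75 → 43/75
merge 32/75 + 43/75 → 1
L = 3/25 + 17/75 + 26/75 + 32/75 + 43/75 + 1 = 202/75 ≈ 2.693 bits/symbol.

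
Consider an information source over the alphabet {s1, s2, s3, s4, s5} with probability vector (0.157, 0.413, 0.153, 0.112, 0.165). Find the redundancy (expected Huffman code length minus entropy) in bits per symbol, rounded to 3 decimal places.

Entropy H = −Σ p log₂ p ≈ 2.1433 bits.
Huffman merges: 14/125+153/1000→53/200; 157/1000+33/200→161/500; 53/200+161/500→587/1000; 413/1000+587/1000→1. L = 1087/500 ≈ 2.1740.
L − H = 2.1740 − 2.1433 = 0.031 bits.

0.031 bits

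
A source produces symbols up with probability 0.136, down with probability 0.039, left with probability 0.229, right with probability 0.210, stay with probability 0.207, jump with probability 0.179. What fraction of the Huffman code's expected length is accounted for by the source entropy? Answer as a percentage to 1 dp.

Entropy H = −Σ p log₂ p ≈ 2.4484 bits.
Huffman merges: 39/1000+17/125→7/40; 7/40+179/1000→177/500; 207/1000+21/100→417/1000; 229/1000+177/500→583/1000; 417/1000+583/1000→1. L = 2529/1000 ≈ 2.5290.
Efficiency = H/L = 2.4484/2.5290 = 96.8%.

96.8%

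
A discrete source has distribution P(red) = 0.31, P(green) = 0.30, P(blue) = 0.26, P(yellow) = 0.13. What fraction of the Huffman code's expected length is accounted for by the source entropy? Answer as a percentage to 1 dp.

96.6%

Entropy H = −Σ p log₂ p ≈ 1.9328 bits.
Huffman merges: 13/100+13/50→39/100; 3/10+31/100→61/100; 39/100+61/100→1. L = 2 ≈ 2.0000.
Efficiency = H/L = 1.9328/2.0000 = 96.6%.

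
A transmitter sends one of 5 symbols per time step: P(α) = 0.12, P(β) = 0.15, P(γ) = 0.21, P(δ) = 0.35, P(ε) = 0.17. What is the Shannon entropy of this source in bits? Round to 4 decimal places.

2.2151 bits

H = −Σ pᵢ log₂ pᵢ.
−0.12·log₂(0.12) = 0.3671
−0.15·log₂(0.15) = 0.4105
−0.21·log₂(0.21) = 0.4728
−0.35·log₂(0.35) = 0.5301
−0.17·log₂(0.17) = 0.4346
Sum ≈ 2.2151 → 2.2151 bits.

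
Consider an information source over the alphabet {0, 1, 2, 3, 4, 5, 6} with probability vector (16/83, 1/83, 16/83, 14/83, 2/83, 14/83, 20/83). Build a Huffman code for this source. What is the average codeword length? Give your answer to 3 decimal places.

2.602 bits/symbol

Repeatedly combine the two least-probable nodes; the expected code length is the sum of the merged weights.
merge 1/83 + 2/83 → 3/83
merge 3/83 + 14/83 → 17/83
merge 14/83 + 16/83 → 30/83
merge 16/83 + 17/83 → 33/83
merge 20/83 + 30/83 → 50/83
merge 33/83 + 50/83 → 1
L = 3/83 + 17/83 + 30/83 + 33/83 + 50/83 + 1 = 216/83 ≈ 2.602 bits/symbol.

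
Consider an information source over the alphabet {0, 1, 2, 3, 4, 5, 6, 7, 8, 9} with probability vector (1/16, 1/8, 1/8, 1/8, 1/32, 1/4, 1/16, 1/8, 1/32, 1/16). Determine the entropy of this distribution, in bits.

Each probability is a power of 1/2, so log₂(1/p) is an integer.
H = Σ p·log₂(1/p) = 1/16·4 + 1/8·3 + 1/8·3 + 1/8·3 + 1/32·5 + 1/4·2 + 1/16·4 + 1/8·3 + 1/32·5 + 1/16·4 = 3.0625 bits.

3.0625 bits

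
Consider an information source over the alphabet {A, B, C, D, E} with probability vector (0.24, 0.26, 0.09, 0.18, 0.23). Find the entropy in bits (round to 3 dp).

2.245 bits

H = −Σ pᵢ log₂ pᵢ.
−0.24·log₂(0.24) = 0.4941
−0.26·log₂(0.26) = 0.5053
−0.09·log₂(0.09) = 0.3127
−0.18·log₂(0.18) = 0.4453
−0.23·log₂(0.23) = 0.4877
Sum ≈ 2.2451 → 2.245 bits.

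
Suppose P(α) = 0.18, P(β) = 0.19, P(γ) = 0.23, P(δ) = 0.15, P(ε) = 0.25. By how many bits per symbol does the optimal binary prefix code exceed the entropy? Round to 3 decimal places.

0.031 bits

Entropy H = −Σ p log₂ p ≈ 2.2987 bits.
Huffman merges: 3/20+9/50→33/100; 19/100+23/100→21/50; 1/4+33/100→29/50; 21/50+29/50→1. L = 233/100 ≈ 2.3300.
L − H = 2.3300 − 2.2987 = 0.031 bits.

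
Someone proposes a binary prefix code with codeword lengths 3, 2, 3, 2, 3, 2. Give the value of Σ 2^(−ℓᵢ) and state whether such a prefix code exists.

1.125; no

With common denominator 2^3 = 8: Σ 2^(−ℓᵢ) = 1/8 + 2/8 + 1/8 + 2/8 + 1/8 + 2/8 = 9/8 = 1.125.
Kraft's inequality requires Σ ≤ 1; here Σ = 1.125 > 1, so no such prefix code exists.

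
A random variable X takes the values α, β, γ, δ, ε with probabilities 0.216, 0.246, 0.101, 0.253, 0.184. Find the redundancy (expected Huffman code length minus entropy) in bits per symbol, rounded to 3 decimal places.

Entropy H = −Σ p log₂ p ≈ 2.2604 bits.
Huffman merges: 101/1000+23/125→57/200; 27/125+123/500→231/500; 253/1000+57/200→269/500; 231/500+269/500→1. L = 457/200 ≈ 2.2850.
L − H = 2.2850 − 2.2604 = 0.025 bits.

0.025 bits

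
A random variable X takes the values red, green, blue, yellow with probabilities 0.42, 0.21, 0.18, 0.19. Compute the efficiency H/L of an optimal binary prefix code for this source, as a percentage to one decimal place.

Entropy H = −Σ p log₂ p ≈ 1.8990 bits.
Huffman merges: 9/50+19/100→37/100; 21/100+37/100→29/50; 21/50+29/50→1. L = 39/20 ≈ 1.9500.
Efficiency = H/L = 1.8990/1.9500 = 97.4%.

97.4%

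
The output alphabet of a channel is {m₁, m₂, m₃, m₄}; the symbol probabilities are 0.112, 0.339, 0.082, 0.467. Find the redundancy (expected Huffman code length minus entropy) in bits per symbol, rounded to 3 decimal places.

Entropy H = −Σ p log₂ p ≈ 1.6917 bits.
Huffman merges: 41/500+14/125→97/500; 97/500+339/1000→533/1000; 467/1000+533/1000→1. L = 1727/1000 ≈ 1.7270.
L − H = 1.7270 − 1.6917 = 0.035 bits.

0.035 bits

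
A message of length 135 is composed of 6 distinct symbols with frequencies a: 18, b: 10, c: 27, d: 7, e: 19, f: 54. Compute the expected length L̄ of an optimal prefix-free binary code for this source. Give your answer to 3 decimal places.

2.326 bits/symbol

Probabilities are the counts divided by 135.
Repeatedly combine the two least-probable nodes; the expected code length is the sum of the merged weights.
merge 7/135 + 2/27 → 17/135
merge 17/135 + 2/15 → 7/27
merge 19/135 + 1/5 → 46/135
merge 7/27 + 46/135 → 3/5
merge 2/5 + 3/5 → 1
L = 17/135 + 7/27 + 46/135 + 3/5 + 1 = 314/135 ≈ 2.326 bits/symbol.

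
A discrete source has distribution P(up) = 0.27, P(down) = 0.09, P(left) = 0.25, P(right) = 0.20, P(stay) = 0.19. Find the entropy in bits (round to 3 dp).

H = −Σ pᵢ log₂ pᵢ.
−0.27·log₂(0.27) = 0.5100
−0.09·log₂(0.09) = 0.3127
−0.25·log₂(0.25) = 0.5000
−0.20·log₂(0.20) = 0.4644
−0.19·log₂(0.19) = 0.4552
Sum ≈ 2.2423 → 2.242 bits.

2.242 bits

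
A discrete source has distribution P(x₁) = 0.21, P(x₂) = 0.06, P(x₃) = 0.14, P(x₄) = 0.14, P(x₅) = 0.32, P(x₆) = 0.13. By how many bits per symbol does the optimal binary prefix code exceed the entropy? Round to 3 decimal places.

0.051 bits

Entropy H = −Σ p log₂ p ≈ 2.4193 bits.
Huffman merges: 3/50+13/100→19/100; 7/50+7/50→7/25; 19/100+21/100→2/5; 7/25+8/25→3/5; 2/5+3/5→1. L = 247/100 ≈ 2.4700.
L − H = 2.4700 − 2.4193 = 0.051 bits.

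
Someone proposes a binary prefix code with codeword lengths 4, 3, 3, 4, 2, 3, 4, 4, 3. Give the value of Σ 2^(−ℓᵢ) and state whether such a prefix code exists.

With common denominator 2^4 = 16: Σ 2^(−ℓᵢ) = 1/16 + 2/16 + 2/16 + 1/16 + 4/16 + 2/16 + 1/16 + 1/16 + 2/16 = 16/16 = 1.
Kraft's inequality requires Σ ≤ 1; here Σ = 1 ≤ 1, so such a prefix code exists.

1; yes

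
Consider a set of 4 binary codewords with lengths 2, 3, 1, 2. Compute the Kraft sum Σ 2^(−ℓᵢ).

With common denominator 2^3 = 8: Σ 2^(−ℓᵢ) = 2/8 + 1/8 + 4/8 + 2/8 = 9/8 = 1.125.

1.125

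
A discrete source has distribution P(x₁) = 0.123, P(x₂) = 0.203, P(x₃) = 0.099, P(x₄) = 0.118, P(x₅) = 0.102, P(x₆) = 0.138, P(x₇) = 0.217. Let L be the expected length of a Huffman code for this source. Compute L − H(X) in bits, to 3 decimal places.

Entropy H = −Σ p log₂ p ≈ 2.7415 bits.
Huffman merges: 99/1000+51/500→201/1000; 59/500+123/1000→241/1000; 69/500+201/1000→339/1000; 203/1000+217/1000→21/50; 241/1000+339/1000→29/50; 21/50+29/50→1. L = 2781/1000 ≈ 2.7810.
L − H = 2.7810 − 2.7415 = 0.039 bits.

0.039 bits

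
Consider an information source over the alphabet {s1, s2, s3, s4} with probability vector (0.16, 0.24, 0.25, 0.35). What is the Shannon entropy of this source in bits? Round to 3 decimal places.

H = −Σ pᵢ log₂ pᵢ.
−0.16·log₂(0.16) = 0.4230
−0.24·log₂(0.24) = 0.4941
−0.25·log₂(0.25) = 0.5000
−0.35·log₂(0.35) = 0.5301
Sum ≈ 1.9473 → 1.947 bits.

1.947 bits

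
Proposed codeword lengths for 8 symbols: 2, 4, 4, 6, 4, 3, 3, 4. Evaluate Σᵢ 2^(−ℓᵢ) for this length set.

With common denominator 2^6 = 64: Σ 2^(−ℓᵢ) = 16/64 + 4/64 + 4/64 + 1/64 + 4/64 + 8/64 + 8/64 + 4/64 = 49/64 = 0.765625.

0.765625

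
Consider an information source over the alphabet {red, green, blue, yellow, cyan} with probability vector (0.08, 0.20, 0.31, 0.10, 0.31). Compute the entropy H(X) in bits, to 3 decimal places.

2.136 bits

H = −Σ pᵢ log₂ pᵢ.
−0.08·log₂(0.08) = 0.2915
−0.20·log₂(0.20) = 0.4644
−0.31·log₂(0.31) = 0.5238
−0.10·log₂(0.10) = 0.3322
−0.31·log₂(0.31) = 0.5238
Sum ≈ 2.1357 → 2.136 bits.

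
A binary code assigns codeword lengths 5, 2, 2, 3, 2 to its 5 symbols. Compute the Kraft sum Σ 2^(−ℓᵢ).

0.90625

With common denominator 2^5 = 32: Σ 2^(−ℓᵢ) = 1/32 + 8/32 + 8/32 + 4/32 + 8/32 = 29/32 = 0.90625.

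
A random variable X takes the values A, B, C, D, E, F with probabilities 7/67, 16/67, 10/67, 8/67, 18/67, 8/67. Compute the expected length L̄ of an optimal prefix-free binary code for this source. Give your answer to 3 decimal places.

Repeatedly combine the two least-probable nodes; the expected code length is the sum of the merged weights.
merge 7/67 + 8/67 → 15/67
merge 8/67 + 10/67 → 18/67
merge 15/67 + 16/67 → 31/67
merge 18/67 + 18/67 → 36/67
merge 31/67 + 36/67 → 1
L = 15/67 + 18/67 + 31/67 + 36/67 + 1 = 167/67 ≈ 2.493 bits/symbol.

2.493 bits/symbol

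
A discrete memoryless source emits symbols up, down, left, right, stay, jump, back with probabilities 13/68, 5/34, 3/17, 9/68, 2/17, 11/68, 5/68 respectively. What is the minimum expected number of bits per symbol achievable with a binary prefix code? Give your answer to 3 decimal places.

Repeatedly combine the two least-probable nodes; the expected code length is the sum of the merged weights.
merge 5/68 + 2/17 → 13/68
merge 9/68 + 5/34 → 19/68
merge 11/68 + 3/17 → 23/68
merge 13/68 + 13/68 → 13/34
merge 19/68 + 23/68 → 21/34
merge 13/34 + 21/34 → 1
L = 13/68 + 19/68 + 23/68 + 13/34 + 21/34 + 1 = 191/68 ≈ 2.809 bits/symbol.

2.809 bits/symbol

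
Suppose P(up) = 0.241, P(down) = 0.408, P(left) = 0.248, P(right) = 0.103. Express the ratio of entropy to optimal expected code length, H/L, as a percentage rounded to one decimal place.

Entropy H = −Σ p log₂ p ≈ 1.8591 bits.
Huffman merges: 103/1000+241/1000→43/125; 31/125+43/125→74/125; 51/125+74/125→1. L = 242/125 ≈ 1.9360.
Efficiency = H/L = 1.8591/1.9360 = 96.0%.

96.0%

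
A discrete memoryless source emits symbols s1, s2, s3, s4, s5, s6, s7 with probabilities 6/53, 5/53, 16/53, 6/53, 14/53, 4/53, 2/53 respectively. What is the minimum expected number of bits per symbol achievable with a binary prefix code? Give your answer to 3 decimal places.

2.547 bits/symbol

Repeatedly combine the two least-probable nodes; the expected code length is the sum of the merged weights.
merge 2/53 + 4/53 → 6/53
merge 5/53 + 6/53 → 11/53
merge 6/53 + 6/53 → 12/53
merge 11/53 + 12/53 → 23/53
merge 14/53 + 16/53 → 30/53
merge 23/53 + 30/53 → 1
L = 6/53 + 11/53 + 12/53 + 23/53 + 30/53 + 1 = 135/53 ≈ 2.547 bits/symbol.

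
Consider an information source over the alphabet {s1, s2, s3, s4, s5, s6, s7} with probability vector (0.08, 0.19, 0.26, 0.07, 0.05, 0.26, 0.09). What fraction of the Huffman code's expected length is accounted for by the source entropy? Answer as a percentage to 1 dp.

Entropy H = −Σ p log₂ p ≈ 2.5546 bits.
Huffman merges: 1/20+7/100→3/25; 2/25+9/100→17/100; 3/25+17/100→29/100; 19/100+13/50→9/20; 13/50+29/100→11/20; 9/20+11/20→1. L = 129/50 ≈ 2.5800.
Efficiency = H/L = 2.5546/2.5800 = 99.0%.

99.0%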